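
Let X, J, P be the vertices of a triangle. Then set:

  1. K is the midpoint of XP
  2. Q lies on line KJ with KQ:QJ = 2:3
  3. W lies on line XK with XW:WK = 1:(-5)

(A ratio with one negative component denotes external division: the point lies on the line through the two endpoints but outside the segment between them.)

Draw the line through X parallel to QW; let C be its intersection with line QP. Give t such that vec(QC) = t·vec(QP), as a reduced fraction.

Work in coordinates with X = (0, 0), J = (1, 0), P = (0, 1).
1. K is the midpoint of XP ⇒ K = (0, 1/2)
2. Q lies on line KJ with KQ:QJ = 2:3 ⇒ Q = (2/5, 3/10)
3. W lies on line XK with XW:WK = 1:(-5) ⇒ W = (0, -1/8)
through X parallel to QW: direction (-2/5, -17/40); meets QP at C = (16/45, 17/45)
C = Q + t·(P−Q) with t = 1/9

t = 1/9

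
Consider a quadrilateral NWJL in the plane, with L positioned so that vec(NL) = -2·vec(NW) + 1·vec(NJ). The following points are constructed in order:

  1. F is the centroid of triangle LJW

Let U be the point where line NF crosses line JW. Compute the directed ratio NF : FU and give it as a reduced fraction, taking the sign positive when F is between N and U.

NF:FU = 1/2

Choose coordinates N = (0, 0), W = (1, 0), J = (0, 1), L = (-2, 1).
1. F is the centroid of triangle LJW ⇒ F = (-1/3, 2/3)
line NF meets JW at U = (-1, 2)
F = N + t·(U−N) with t = 1/3, so NF:FU = 1/3:2/3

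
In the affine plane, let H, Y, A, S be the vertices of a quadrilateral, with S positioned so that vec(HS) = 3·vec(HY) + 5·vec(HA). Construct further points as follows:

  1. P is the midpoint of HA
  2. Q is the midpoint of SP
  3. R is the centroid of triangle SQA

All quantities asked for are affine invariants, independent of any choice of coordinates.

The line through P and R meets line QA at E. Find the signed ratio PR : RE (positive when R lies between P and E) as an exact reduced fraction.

Choose coordinates H = (0, 0), Y = (1, 0), A = (0, 1), S = (3, 5).
1. P is the midpoint of HA ⇒ P = (0, 1/2)
2. Q is the midpoint of SP ⇒ Q = (3/2, 11/4)
3. R is the centroid of triangle SQA ⇒ R = (3/2, 35/12)
line PR meets QA at E = (9/8, 37/16)
R = P + t·(E−P) with t = 4/3, so PR:RE = 4/3:-1/3

PR:RE = -4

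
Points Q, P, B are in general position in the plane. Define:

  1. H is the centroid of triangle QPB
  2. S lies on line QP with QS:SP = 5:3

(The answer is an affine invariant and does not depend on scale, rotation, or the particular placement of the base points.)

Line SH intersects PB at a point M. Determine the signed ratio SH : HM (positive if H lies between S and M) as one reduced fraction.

Set Q = (0, 0), P = (1, 0), B = (0, 1); any affine frame gives the same invariant.
1. H is the centroid of triangle QPB ⇒ H = (1/3, 1/3)
2. S lies on line QP with QS:SP = 5:3 ⇒ S = (5/8, 0)
line SH meets PB at M = (-2, 3)
H = S + t·(M−S) with t = 1/9, so SH:HM = 1/9:8/9

SH:HM = 1/8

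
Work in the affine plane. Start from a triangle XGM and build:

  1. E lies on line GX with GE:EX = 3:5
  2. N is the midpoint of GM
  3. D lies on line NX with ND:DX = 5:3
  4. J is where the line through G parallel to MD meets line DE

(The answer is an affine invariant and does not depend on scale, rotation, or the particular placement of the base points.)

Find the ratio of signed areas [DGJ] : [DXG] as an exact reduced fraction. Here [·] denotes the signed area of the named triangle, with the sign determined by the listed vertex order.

Work in coordinates with X = (0, 0), G = (1, 0), M = (0, 1).
1. E lies on line GX with GE:EX = 3:5 ⇒ E = (5/8, 0)
2. N is the midpoint of GM ⇒ N = (1/2, 1/2)
3. D lies on line NX with ND:DX = 5:3 ⇒ D = (3/16, 3/16)
4. J is where the line through G parallel to MD meets line DE ⇒ J = (683/656, -117/656)
2·[DGJ] = -45/328, 2·[DXG] = 3/16
[DGJ]:[DXG] = -45/328:3/16 = -30/41

[DGJ]:[DXG] = -30/41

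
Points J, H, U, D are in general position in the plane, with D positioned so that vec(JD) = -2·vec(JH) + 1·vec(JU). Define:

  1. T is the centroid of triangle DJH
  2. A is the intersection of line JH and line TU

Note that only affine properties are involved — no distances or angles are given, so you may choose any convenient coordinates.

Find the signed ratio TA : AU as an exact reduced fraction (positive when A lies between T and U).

TA:AU = -1/3

Set J = (0, 0), H = (1, 0), U = (0, 1), D = (-2, 1); any affine frame gives the same invariant.
1. T is the centroid of triangle DJH ⇒ T = (-1/3, 1/3)
2. A is the intersection of line JH and line TU ⇒ A = (-1/2, 0)
A = T + t·(U−T) with t = -1/2, so TA:AU = t:(1−t) = -1/2:3/2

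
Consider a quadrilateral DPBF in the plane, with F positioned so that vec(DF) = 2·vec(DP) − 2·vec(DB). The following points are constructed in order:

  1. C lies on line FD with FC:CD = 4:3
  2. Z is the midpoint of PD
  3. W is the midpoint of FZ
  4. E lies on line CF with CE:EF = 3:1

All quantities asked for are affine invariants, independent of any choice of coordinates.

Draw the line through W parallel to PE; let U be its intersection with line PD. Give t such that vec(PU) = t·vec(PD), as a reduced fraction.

t = 1/6

Set D = (0, 0), P = (1, 0), B = (0, 1), F = (2, -2); any affine frame gives the same invariant.
1. C lies on line FD with FC:CD = 4:3 ⇒ C = (6/7, -6/7)
2. Z is the midpoint of PD ⇒ Z = (1/2, 0)
3. W is the midpoint of FZ ⇒ W = (5/4, -1)
4. E lies on line CF with CE:EF = 3:1 ⇒ E = (12/7, -12/7)
through W parallel to PE: direction (5/7, -12/7); meets PD at U = (5/6, 0)
U = P + t·(D−P) with t = 1/6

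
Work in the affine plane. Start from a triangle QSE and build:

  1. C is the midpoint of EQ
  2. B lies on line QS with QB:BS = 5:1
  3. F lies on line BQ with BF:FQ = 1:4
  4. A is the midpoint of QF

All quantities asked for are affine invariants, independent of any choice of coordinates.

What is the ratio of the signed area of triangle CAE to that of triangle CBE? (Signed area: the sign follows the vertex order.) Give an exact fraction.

Work in coordinates with Q = (0, 0), S = (1, 0), E = (0, 1).
1. C is the midpoint of EQ ⇒ C = (0, 1/2)
2. B lies on line QS with QB:BS = 5:1 ⇒ B = (5/6, 0)
3. F lies on line BQ with BF:FQ = 1:4 ⇒ F = (2/3, 0)
4. A is the midpoint of QF ⇒ A = (1/3, 0)
2·[CAE] = 1/6, 2·[CBE] = 5/12
[CAE]:[CBE] = 1/6:5/12 = 2/5

[CAE]:[CBE] = 2/5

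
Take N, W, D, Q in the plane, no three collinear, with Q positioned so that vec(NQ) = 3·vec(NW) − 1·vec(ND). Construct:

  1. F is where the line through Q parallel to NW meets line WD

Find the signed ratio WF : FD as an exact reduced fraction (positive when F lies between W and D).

Set N = (0, 0), W = (1, 0), D = (0, 1), Q = (3, -1); any affine frame gives the same invariant.
1. F is where the line through Q parallel to NW meets line WD ⇒ F = (2, -1)
F = W + t·(D−W) with t = -1, so WF:FD = t:(1−t) = -1:2

WF:FD = -1/2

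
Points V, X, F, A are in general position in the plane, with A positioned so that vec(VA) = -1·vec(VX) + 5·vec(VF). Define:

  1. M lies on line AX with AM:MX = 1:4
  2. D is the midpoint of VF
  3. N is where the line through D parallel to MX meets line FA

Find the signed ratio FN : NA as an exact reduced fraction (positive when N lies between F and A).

FN:NA = -1/4

Assign V = (0, 0), X = (1, 0), F = (0, 1), A = (-1, 5) — the answer is frame-independent, so this choice is without loss of generality.
1. M lies on line AX with AM:MX = 1:4 ⇒ M = (-3/5, 4)
2. D is the midpoint of VF ⇒ D = (0, 1/2)
3. N is where the line through D parallel to MX meets line FA ⇒ N = (1/3, -1/3)
N = F + t·(A−F) with t = -1/3, so FN:NA = t:(1−t) = -1/3:4/3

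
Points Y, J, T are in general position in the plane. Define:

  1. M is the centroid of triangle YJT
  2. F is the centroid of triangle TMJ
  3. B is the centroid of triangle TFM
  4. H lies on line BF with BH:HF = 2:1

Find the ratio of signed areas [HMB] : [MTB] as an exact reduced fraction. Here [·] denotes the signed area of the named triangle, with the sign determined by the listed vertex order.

[HMB]:[MTB] = 2/3

Choose coordinates Y = (0, 0), J = (1, 0), T = (0, 1).
1. M is the centroid of triangle YJT ⇒ M = (1/3, 1/3)
2. F is the centroid of triangle TMJ ⇒ F = (4/9, 4/9)
3. B is the centroid of triangle TFM ⇒ B = (7/27, 16/27)
4. H lies on line BF with BH:HF = 2:1 ⇒ H = (31/81, 40/81)
2·[HMB] = -2/81, 2·[MTB] = -1/27
[HMB]:[MTB] = -2/81:-1/27 = 2/3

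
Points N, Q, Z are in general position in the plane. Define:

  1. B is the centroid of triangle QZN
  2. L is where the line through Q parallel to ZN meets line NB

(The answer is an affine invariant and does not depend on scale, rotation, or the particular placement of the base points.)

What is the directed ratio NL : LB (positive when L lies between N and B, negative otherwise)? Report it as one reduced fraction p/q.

Work in coordinates with N = (0, 0), Q = (1, 0), Z = (0, 1).
1. B is the centroid of triangle QZN ⇒ B = (1/3, 1/3)
2. L is where the line through Q parallel to ZN meets line NB ⇒ L = (1, 1)
L = N + t·(B−N) with t = 3, so NL:LB = t:(1−t) = 3:-2

NL:LB = -3/2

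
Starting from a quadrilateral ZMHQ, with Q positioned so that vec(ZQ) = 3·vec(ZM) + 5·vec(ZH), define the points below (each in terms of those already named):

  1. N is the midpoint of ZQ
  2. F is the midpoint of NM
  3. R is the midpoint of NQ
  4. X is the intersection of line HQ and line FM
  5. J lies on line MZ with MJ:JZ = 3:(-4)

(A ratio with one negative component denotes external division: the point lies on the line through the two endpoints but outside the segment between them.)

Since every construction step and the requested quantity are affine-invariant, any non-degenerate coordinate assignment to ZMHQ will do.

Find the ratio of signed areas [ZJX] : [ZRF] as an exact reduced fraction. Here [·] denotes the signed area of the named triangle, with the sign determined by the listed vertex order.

Work in coordinates with Z = (0, 0), M = (1, 0), H = (0, 1), Q = (3, 5).
1. N is the midpoint of ZQ ⇒ N = (3/2, 5/2)
2. F is the midpoint of NM ⇒ F = (5/4, 5/4)
3. R is the midpoint of NQ ⇒ R = (9/4, 15/4)
4. X is the intersection of line HQ and line FM ⇒ X = (18/11, 35/11)
5. J lies on line MZ with MJ:JZ = 3:(-4) ⇒ J = (4, 0)
2·[ZJX] = 140/11, 2·[ZRF] = -15/8
[ZJX]:[ZRF] = 140/11:-15/8 = -224/33

[ZJX]:[ZRF] = -224/33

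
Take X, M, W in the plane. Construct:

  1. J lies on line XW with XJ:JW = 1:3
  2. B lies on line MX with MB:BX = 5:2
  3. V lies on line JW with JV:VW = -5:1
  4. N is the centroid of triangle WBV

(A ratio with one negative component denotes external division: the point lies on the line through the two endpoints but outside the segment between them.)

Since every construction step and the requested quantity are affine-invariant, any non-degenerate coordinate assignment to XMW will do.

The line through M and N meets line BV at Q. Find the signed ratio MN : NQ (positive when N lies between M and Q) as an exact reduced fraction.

Assign X = (0, 0), M = (1, 0), W = (0, 1) — the answer is frame-independent, so this choice is without loss of generality.
1. J lies on line XW with XJ:JW = 1:3 ⇒ J = (0, 1/4)
2. B lies on line MX with MB:BX = 5:2 ⇒ B = (2/7, 0)
3. V lies on line JW with JV:VW = -5:1 ⇒ V = (0, 19/16)
4. N is the centroid of triangle WBV ⇒ N = (2/21, 35/48)
line MN meets BV at Q = (232/2037, 3325/4656)
N = M + t·(Q−M) with t = 97/95, so MN:NQ = 97/95:-2/95

MN:NQ = -97/2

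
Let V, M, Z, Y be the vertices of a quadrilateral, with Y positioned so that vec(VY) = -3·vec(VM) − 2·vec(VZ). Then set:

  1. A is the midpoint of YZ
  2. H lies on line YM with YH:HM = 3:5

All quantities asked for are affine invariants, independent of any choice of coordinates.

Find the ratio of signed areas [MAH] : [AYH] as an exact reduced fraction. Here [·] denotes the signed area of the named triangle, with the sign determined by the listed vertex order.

[MAH]:[AYH] = 5/3

Set V = (0, 0), M = (1, 0), Z = (0, 1), Y = (-3, -2); any affine frame gives the same invariant.
1. A is the midpoint of YZ ⇒ A = (-3/2, -1/2)
2. H lies on line YM with YH:HM = 3:5 ⇒ H = (-3/2, -5/4)
2·[MAH] = 15/8, 2·[AYH] = 9/8
[MAH]:[AYH] = 15/8:9/8 = 5/3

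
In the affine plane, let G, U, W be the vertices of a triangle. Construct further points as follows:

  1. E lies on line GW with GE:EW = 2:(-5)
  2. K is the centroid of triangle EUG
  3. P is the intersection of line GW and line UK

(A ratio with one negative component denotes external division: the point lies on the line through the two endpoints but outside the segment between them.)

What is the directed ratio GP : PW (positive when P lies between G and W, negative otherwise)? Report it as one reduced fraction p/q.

GP:PW = -1/4

Assign G = (0, 0), U = (1, 0), W = (0, 1) — the answer is frame-independent, so this choice is without loss of generality.
1. E lies on line GW with GE:EW = 2:(-5) ⇒ E = (0, -2/3)
2. K is the centroid of triangle EUG ⇒ K = (1/3, -2/9)
3. P is the intersection of line GW and line UK ⇒ P = (0, -1/3)
P = G + t·(W−G) with t = -1/3, so GP:PW = t:(1−t) = -1/3:4/3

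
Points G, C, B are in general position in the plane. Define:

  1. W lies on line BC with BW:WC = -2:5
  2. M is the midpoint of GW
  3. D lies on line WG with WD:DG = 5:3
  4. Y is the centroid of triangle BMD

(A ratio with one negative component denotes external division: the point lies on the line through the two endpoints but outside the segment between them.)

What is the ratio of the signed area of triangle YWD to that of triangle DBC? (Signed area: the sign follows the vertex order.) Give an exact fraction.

[YWD]:[DBC] = -2/9

Assign G = (0, 0), C = (1, 0), B = (0, 1) — the answer is frame-independent, so this choice is without loss of generality.
1. W lies on line BC with BW:WC = -2:5 ⇒ W = (-2/3, 5/3)
2. M is the midpoint of GW ⇒ M = (-1/3, 5/6)
3. D lies on line WG with WD:DG = 5:3 ⇒ D = (-1/4, 5/8)
4. Y is the centroid of triangle BMD ⇒ Y = (-7/36, 59/72)
2·[YWD] = 5/36, 2·[DBC] = -5/8
[YWD]:[DBC] = 5/36:-5/8 = -2/9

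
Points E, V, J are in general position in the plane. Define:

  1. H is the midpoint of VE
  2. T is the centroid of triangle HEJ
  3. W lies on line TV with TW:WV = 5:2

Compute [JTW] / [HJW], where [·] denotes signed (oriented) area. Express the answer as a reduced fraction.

Choose coordinates E = (0, 0), V = (1, 0), J = (0, 1).
1. H is the midpoint of VE ⇒ H = (1/2, 0)
2. T is the centroid of triangle HEJ ⇒ T = (1/6, 1/3)
3. W lies on line TV with TW:WV = 5:2 ⇒ W = (16/21, 2/21)
2·[JTW] = 5/14, 2·[HJW] = -13/42
[JTW]:[HJW] = 5/14:-13/42 = -15/13

[JTW]:[HJW] = -15/13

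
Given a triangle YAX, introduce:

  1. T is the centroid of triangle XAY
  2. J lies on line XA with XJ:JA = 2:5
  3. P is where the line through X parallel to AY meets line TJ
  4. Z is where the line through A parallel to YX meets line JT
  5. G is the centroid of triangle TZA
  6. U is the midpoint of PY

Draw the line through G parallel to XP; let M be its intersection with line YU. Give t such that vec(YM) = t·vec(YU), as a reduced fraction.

t = -28/9

Choose coordinates Y = (0, 0), A = (1, 0), X = (0, 1).
1. T is the centroid of triangle XAY ⇒ T = (1/3, 1/3)
2. J lies on line XA with XJ:JA = 2:5 ⇒ J = (2/7, 5/7)
3. P is where the line through X parallel to AY meets line TJ ⇒ P = (1/4, 1)
4. Z is where the line through A parallel to YX meets line JT ⇒ Z = (1, -5)
5. G is the centroid of triangle TZA ⇒ G = (7/9, -14/9)
6. U is the midpoint of PY ⇒ U = (1/8, 1/2)
through G parallel to XP: direction (1/4, 0); meets YU at M = (-7/18, -14/9)
M = Y + t·(U−Y) with t = -28/9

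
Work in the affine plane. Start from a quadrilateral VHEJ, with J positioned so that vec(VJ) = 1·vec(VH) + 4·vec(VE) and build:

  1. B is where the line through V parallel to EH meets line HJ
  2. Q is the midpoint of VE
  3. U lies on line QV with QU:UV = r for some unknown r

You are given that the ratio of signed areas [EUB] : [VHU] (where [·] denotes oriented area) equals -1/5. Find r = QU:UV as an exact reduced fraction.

r = -3/5

Choose coordinates V = (0, 0), H = (1, 0), E = (0, 1), J = (1, 4).
1. B is where the line through V parallel to EH meets line HJ ⇒ B = (1, -1)
2. Q is the midpoint of VE ⇒ Q = (0, 1/2)
3. With QU:UV = r, write λ = r/(r+1) so U = Q + λ·(V−Q); U is affine-linear in λ
Every point depending on U is an affine combination of U and λ-independent points, so each such coordinate is linear in λ; the λ² term in each signed area is a multiple of (V−Q)×(V−Q) = 0, so 2·[EUB] and 2·[VHU] are each linear in λ. Evaluating at λ=0 and λ=1:
  2·[EUB] = 1/2·λ + 1/2,   2·[VHU] = -1/2·λ + 1/2
So [EUB]:[VHU] = (1/2·λ + 1/2) / (-1/2·λ + 1/2). Setting this equal to -1/5:
  1/2·λ + 1/2 = -1/5·(-1/2·λ + 1/2)  ⇒  λ = -3/2
Then r = λ/(1−λ) = (-3/2)/(5/2) = -3/5. Check: with r = -3/5, U = (0, 5/4) and [EUB]:[VHU] = -1/5 as required.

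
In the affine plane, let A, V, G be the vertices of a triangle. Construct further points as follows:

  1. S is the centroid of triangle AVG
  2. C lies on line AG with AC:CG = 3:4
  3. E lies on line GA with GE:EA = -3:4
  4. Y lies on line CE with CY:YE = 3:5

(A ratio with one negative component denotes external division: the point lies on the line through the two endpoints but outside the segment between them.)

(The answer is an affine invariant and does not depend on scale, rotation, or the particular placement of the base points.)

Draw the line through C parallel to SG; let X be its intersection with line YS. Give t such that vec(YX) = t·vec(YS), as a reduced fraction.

t = 75/43

Choose coordinates A = (0, 0), V = (1, 0), G = (0, 1).
1. S is the centroid of triangle AVG ⇒ S = (1/3, 1/3)
2. C lies on line AG with AC:CG = 3:4 ⇒ C = (0, 3/7)
3. E lies on line GA with GE:EA = -3:4 ⇒ E = (0, 4)
4. Y lies on line CE with CY:YE = 3:5 ⇒ Y = (0, 99/56)
through C parallel to SG: direction (-1/3, 2/3); meets YS at X = (25/43, -221/301)
X = Y + t·(S−Y) with t = 75/43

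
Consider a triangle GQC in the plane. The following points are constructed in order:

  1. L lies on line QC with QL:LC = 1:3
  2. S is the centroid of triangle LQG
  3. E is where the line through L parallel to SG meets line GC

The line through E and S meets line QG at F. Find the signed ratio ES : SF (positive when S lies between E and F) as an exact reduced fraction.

ES:SF = 5/7

Work in coordinates with G = (0, 0), Q = (1, 0), C = (0, 1).
1. L lies on line QC with QL:LC = 1:3 ⇒ L = (3/4, 1/4)
2. S is the centroid of triangle LQG ⇒ S = (7/12, 1/12)
3. E is where the line through L parallel to SG meets line GC ⇒ E = (0, 1/7)
line ES meets QG at F = (7/5, 0)
S = E + t·(F−E) with t = 5/12, so ES:SF = 5/12:7/12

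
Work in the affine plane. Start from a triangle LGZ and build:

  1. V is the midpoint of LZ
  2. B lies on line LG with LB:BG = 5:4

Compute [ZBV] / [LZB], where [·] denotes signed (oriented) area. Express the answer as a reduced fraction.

[ZBV]:[LZB] = 1/2

Set L = (0, 0), G = (1, 0), Z = (0, 1); any affine frame gives the same invariant.
1. V is the midpoint of LZ ⇒ V = (0, 1/2)
2. B lies on line LG with LB:BG = 5:4 ⇒ B = (5/9, 0)
2·[ZBV] = -5/18, 2·[LZB] = -5/9
[ZBV]:[LZB] = -5/18:-5/9 = 1/2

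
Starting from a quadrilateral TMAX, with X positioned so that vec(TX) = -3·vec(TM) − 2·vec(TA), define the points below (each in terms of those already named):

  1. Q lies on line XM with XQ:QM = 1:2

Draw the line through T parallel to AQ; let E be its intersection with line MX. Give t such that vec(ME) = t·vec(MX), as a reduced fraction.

t = 7/18

Set T = (0, 0), M = (1, 0), A = (0, 1), X = (-3, -2); any affine frame gives the same invariant.
1. Q lies on line XM with XQ:QM = 1:2 ⇒ Q = (-5/3, -4/3)
through T parallel to AQ: direction (-5/3, -7/3); meets MX at E = (-5/9, -7/9)
E = M + t·(X−M) with t = 7/18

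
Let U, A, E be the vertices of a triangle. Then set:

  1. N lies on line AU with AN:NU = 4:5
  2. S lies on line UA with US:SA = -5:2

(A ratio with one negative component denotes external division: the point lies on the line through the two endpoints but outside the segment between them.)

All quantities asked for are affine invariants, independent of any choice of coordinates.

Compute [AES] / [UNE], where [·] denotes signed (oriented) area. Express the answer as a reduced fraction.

[AES]:[UNE] = -6/5

Work in coordinates with U = (0, 0), A = (1, 0), E = (0, 1).
1. N lies on line AU with AN:NU = 4:5 ⇒ N = (5/9, 0)
2. S lies on line UA with US:SA = -5:2 ⇒ S = (5/3, 0)
2·[AES] = -2/3, 2·[UNE] = 5/9
[AES]:[UNE] = -2/3:5/9 = -6/5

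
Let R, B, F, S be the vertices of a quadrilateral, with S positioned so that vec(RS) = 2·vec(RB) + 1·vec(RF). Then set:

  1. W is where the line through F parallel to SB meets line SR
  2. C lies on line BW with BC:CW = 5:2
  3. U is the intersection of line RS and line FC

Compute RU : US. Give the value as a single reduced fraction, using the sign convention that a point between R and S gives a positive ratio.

Set R = (0, 0), B = (1, 0), F = (0, 1), S = (2, 1); any affine frame gives the same invariant.
1. W is where the line through F parallel to SB meets line SR ⇒ W = (-2, -1)
2. C lies on line BW with BC:CW = 5:2 ⇒ C = (-8/7, -5/7)
3. U is the intersection of line RS and line FC ⇒ U = (-1, -1/2)
U = R + t·(S−R) with t = -1/2, so RU:US = t:(1−t) = -1/2:3/2

RU:US = -1/3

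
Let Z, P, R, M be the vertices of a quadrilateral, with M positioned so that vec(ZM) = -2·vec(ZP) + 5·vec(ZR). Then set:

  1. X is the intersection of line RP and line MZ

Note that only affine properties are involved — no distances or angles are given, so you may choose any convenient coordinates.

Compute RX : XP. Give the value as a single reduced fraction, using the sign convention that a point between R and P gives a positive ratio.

Set Z = (0, 0), P = (1, 0), R = (0, 1), M = (-2, 5); any affine frame gives the same invariant.
1. X is the intersection of line RP and line MZ ⇒ X = (-2/3, 5/3)
X = R + t·(P−R) with t = -2/3, so RX:XP = t:(1−t) = -2/3:5/3

RX:XP = -2/5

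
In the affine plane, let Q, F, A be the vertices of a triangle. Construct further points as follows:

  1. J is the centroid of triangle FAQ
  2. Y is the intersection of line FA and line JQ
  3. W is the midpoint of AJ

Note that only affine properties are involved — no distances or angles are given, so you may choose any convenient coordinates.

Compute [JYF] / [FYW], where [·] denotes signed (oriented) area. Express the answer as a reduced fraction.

Work in coordinates with Q = (0, 0), F = (1, 0), A = (0, 1).
1. J is the centroid of triangle FAQ ⇒ J = (1/3, 1/3)
2. Y is the intersection of line FA and line JQ ⇒ Y = (1/2, 1/2)
3. W is the midpoint of AJ ⇒ W = (1/6, 2/3)
2·[JYF] = -1/6, 2·[FYW] = 1/12
[JYF]:[FYW] = -1/6:1/12 = -2

[JYF]:[FYW] = -2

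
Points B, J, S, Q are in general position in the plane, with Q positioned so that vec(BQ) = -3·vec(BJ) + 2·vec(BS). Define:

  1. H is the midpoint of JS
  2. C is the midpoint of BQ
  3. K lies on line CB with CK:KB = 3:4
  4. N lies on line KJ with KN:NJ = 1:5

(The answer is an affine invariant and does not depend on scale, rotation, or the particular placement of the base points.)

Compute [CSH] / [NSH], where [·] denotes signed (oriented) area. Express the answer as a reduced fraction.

[CSH]:[NSH] = 7/5

Assign B = (0, 0), J = (1, 0), S = (0, 1), Q = (-3, 2) — the answer is frame-independent, so this choice is without loss of generality.
1. H is the midpoint of JS ⇒ H = (1/2, 1/2)
2. C is the midpoint of BQ ⇒ C = (-3/2, 1)
3. K lies on line CB with CK:KB = 3:4 ⇒ K = (-6/7, 4/7)
4. N lies on line KJ with KN:NJ = 1:5 ⇒ N = (-23/42, 10/21)
2·[CSH] = -3/4, 2·[NSH] = -15/28
[CSH]:[NSH] = -3/4:-15/28 = 7/5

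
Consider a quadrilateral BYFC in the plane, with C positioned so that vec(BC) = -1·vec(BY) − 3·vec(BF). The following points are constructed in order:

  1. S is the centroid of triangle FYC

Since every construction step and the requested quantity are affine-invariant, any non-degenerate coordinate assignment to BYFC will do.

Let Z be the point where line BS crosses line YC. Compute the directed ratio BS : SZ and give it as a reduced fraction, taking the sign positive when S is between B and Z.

Assign B = (0, 0), Y = (1, 0), F = (0, 1), C = (-1, -3) — the answer is frame-independent, so this choice is without loss of generality.
1. S is the centroid of triangle FYC ⇒ S = (0, -2/3)
line BS meets YC at Z = (0, -3/2)
S = B + t·(Z−B) with t = 4/9, so BS:SZ = 4/9:5/9

BS:SZ = 4/5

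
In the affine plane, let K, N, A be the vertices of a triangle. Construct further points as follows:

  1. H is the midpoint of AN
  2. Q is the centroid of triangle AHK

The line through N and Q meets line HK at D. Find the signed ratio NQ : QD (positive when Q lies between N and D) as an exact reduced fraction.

NQ:QD = -4

Set K = (0, 0), N = (1, 0), A = (0, 1); any affine frame gives the same invariant.
1. H is the midpoint of AN ⇒ H = (1/2, 1/2)
2. Q is the centroid of triangle AHK ⇒ Q = (1/6, 1/2)
line NQ meets HK at D = (3/8, 3/8)
Q = N + t·(D−N) with t = 4/3, so NQ:QD = 4/3:-1/3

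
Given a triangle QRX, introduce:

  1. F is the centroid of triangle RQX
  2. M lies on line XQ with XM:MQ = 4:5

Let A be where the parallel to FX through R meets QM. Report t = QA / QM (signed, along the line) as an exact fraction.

Choose coordinates Q = (0, 0), R = (1, 0), X = (0, 1).
1. F is the centroid of triangle RQX ⇒ F = (1/3, 1/3)
2. M lies on line XQ with XM:MQ = 4:5 ⇒ M = (0, 5/9)
through R parallel to FX: direction (-1/3, 2/3); meets QM at A = (0, 2)
A = Q + t·(M−Q) with t = 18/5

t = 18/5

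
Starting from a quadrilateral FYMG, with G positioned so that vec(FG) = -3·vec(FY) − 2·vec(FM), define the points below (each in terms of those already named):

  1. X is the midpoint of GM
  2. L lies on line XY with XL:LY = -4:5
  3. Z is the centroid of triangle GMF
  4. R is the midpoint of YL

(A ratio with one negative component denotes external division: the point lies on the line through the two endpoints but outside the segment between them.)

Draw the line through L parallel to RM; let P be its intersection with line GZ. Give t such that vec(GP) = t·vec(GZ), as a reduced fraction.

t = 66/17

Choose coordinates F = (0, 0), Y = (1, 0), M = (0, 1), G = (-3, -2).
1. X is the midpoint of GM ⇒ X = (-3/2, -1/2)
2. L lies on line XY with XL:LY = -4:5 ⇒ L = (-23/2, -5/2)
3. Z is the centroid of triangle GMF ⇒ Z = (-1, -1/3)
4. R is the midpoint of YL ⇒ R = (-21/4, -5/4)
through L parallel to RM: direction (21/4, 9/4); meets GZ at P = (81/17, 76/17)
P = G + t·(Z−G) with t = 66/17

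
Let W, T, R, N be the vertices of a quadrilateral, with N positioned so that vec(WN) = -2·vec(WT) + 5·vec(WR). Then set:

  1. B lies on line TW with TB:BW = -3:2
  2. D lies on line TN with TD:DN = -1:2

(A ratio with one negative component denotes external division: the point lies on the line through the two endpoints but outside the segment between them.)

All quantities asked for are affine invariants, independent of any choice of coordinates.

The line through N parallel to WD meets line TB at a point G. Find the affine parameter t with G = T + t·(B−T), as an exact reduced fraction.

Set W = (0, 0), T = (1, 0), R = (0, 1), N = (-2, 5); any affine frame gives the same invariant.
1. B lies on line TW with TB:BW = -3:2 ⇒ B = (-2, 0)
2. D lies on line TN with TD:DN = -1:2 ⇒ D = (4, -5)
through N parallel to WD: direction (4, -5); meets TB at G = (2, 0)
G = T + t·(B−T) with t = -1/3

t = -1/3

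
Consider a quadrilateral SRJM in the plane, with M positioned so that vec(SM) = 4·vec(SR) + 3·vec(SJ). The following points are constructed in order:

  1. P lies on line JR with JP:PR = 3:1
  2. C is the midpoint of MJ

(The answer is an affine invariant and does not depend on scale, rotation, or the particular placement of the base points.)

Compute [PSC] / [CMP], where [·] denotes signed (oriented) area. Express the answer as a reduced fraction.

Choose coordinates S = (0, 0), R = (1, 0), J = (0, 1), M = (4, 3).
1. P lies on line JR with JP:PR = 3:1 ⇒ P = (3/4, 1/4)
2. C is the midpoint of MJ ⇒ C = (2, 2)
2·[PSC] = -1, 2·[CMP] = -9/4
[PSC]:[CMP] = -1:-9/4 = 4/9

[PSC]:[CMP] = 4/9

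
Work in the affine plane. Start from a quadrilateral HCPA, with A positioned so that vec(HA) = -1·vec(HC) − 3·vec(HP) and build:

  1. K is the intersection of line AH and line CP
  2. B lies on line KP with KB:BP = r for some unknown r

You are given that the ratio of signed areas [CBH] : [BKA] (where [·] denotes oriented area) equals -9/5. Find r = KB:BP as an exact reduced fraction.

r = 3/5

Assign H = (0, 0), C = (1, 0), P = (0, 1), A = (-1, -3) — the answer is frame-independent, so this choice is without loss of generality.
1. K is the intersection of line AH and line CP ⇒ K = (1/4, 3/4)
2. With KB:BP = r, write λ = r/(r+1) so B = K + λ·(P−K); B is affine-linear in λ
Every point depending on B is an affine combination of B and λ-independent points, so each such coordinate is linear in λ; the λ² term in each signed area is a multiple of (P−K)×(P−K) = 0, so 2·[CBH] and 2·[BKA] are each linear in λ. Evaluating at λ=0 and λ=1:
  2·[CBH] = 1/4·λ + 3/4,   2·[BKA] = -5/4·λ
So [CBH]:[BKA] = (1/4·λ + 3/4) / (-5/4·λ). Setting this equal to -9/5:
  1/4·λ + 3/4 = -9/5·(-5/4·λ)  ⇒  λ = 3/8
Then r = λ/(1−λ) = (3/8)/(5/8) = 3/5. Check: with r = 3/5, B = (5/32, 27/32) and [CBH]:[BKA] = -9/5 as required.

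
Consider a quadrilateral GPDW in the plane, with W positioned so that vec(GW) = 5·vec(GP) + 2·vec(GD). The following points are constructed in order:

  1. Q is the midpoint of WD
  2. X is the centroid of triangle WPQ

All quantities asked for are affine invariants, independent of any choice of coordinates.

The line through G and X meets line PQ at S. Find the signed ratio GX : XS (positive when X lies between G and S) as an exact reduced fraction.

GX:XS = -5/2

Set G = (0, 0), P = (1, 0), D = (0, 1), W = (5, 2); any affine frame gives the same invariant.
1. Q is the midpoint of WD ⇒ Q = (5/2, 3/2)
2. X is the centroid of triangle WPQ ⇒ X = (17/6, 7/6)
line GX meets PQ at S = (17/10, 7/10)
X = G + t·(S−G) with t = 5/3, so GX:XS = 5/3:-2/3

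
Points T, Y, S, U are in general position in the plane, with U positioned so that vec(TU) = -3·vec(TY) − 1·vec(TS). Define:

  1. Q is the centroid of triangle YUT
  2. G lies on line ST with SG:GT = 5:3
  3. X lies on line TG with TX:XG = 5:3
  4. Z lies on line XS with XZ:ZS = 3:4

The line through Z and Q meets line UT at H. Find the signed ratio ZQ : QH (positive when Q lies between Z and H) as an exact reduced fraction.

ZQ:QH = -97/16

Assign T = (0, 0), Y = (1, 0), S = (0, 1), U = (-3, -1) — the answer is frame-independent, so this choice is without loss of generality.
1. Q is the centroid of triangle YUT ⇒ Q = (-2/3, -1/3)
2. G lies on line ST with SG:GT = 5:3 ⇒ G = (0, 3/8)
3. X lies on line TG with TX:XG = 5:3 ⇒ X = (0, 15/64)
4. Z lies on line XS with XZ:ZS = 3:4 ⇒ Z = (0, 9/16)
line ZQ meets UT at H = (-54/97, -18/97)
Q = Z + t·(H−Z) with t = 97/81, so ZQ:QH = 97/81:-16/81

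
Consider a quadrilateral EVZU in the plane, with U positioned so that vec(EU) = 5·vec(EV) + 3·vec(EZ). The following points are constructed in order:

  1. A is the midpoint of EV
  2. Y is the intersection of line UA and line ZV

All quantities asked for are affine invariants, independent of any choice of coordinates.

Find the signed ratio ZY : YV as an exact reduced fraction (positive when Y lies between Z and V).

ZY:YV = 4

Choose coordinates E = (0, 0), V = (1, 0), Z = (0, 1), U = (5, 3).
1. A is the midpoint of EV ⇒ A = (1/2, 0)
2. Y is the intersection of line UA and line ZV ⇒ Y = (4/5, 1/5)
Y = Z + t·(V−Z) with t = 4/5, so ZY:YV = t:(1−t) = 4/5:1/5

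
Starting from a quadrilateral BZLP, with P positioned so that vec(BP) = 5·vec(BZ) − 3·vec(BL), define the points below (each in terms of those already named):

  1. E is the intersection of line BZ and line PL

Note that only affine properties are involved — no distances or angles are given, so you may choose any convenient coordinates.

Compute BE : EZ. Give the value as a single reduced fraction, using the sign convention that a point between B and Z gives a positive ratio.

Set B = (0, 0), Z = (1, 0), L = (0, 1), P = (5, -3); any affine frame gives the same invariant.
1. E is the intersection of line BZ and line PL ⇒ E = (5/4, 0)
E = B + t·(Z−B) with t = 5/4, so BE:EZ = t:(1−t) = 5/4:-1/4

BE:EZ = -5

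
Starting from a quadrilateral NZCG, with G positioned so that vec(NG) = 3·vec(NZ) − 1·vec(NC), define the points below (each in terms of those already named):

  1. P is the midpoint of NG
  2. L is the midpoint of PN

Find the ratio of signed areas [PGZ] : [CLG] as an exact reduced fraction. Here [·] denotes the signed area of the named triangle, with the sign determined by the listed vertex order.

Assign N = (0, 0), Z = (1, 0), C = (0, 1), G = (3, -1) — the answer is frame-independent, so this choice is without loss of generality.
1. P is the midpoint of NG ⇒ P = (3/2, -1/2)
2. L is the midpoint of PN ⇒ L = (3/4, -1/4)
2·[PGZ] = 1/2, 2·[CLG] = 9/4
[PGZ]:[CLG] = 1/2:9/4 = 2/9

[PGZ]:[CLG] = 2/9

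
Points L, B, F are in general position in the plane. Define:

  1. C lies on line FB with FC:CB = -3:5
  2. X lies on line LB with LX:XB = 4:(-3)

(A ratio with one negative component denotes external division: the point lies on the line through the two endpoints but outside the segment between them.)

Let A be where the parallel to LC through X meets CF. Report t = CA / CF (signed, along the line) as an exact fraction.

t = 20/3

Work in coordinates with L = (0, 0), B = (1, 0), F = (0, 1).
1. C lies on line FB with FC:CB = -3:5 ⇒ C = (-3/2, 5/2)
2. X lies on line LB with LX:XB = 4:(-3) ⇒ X = (4, 0)
through X parallel to LC: direction (-3/2, 5/2); meets CF at A = (17/2, -15/2)
A = C + t·(F−C) with t = 20/3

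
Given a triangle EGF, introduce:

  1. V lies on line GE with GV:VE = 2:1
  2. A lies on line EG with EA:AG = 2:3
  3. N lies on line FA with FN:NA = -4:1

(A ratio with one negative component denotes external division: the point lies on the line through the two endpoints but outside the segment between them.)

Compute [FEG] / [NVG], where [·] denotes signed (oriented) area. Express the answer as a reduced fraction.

Assign E = (0, 0), G = (1, 0), F = (0, 1) — the answer is frame-independent, so this choice is without loss of generality.
1. V lies on line GE with GV:VE = 2:1 ⇒ V = (1/3, 0)
2. A lies on line EG with EA:AG = 2:3 ⇒ A = (2/5, 0)
3. N lies on line FA with FN:NA = -4:1 ⇒ N = (8/15, -1/3)
2·[FEG] = 1, 2·[NVG] = -2/9
[FEG]:[NVG] = 1:-2/9 = -9/2

[FEG]:[NVG] = -9/2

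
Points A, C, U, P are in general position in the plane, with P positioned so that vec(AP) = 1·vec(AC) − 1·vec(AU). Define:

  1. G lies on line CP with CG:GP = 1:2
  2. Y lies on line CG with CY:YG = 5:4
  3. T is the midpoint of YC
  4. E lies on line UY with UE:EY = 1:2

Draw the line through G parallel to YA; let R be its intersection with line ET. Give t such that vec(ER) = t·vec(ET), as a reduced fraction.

Work in coordinates with A = (0, 0), C = (1, 0), U = (0, 1), P = (1, -1).
1. G lies on line CP with CG:GP = 1:2 ⇒ G = (1, -1/3)
2. Y lies on line CG with CY:YG = 5:4 ⇒ Y = (1, -5/27)
3. T is the midpoint of YC ⇒ T = (1, -5/54)
4. E lies on line UY with UE:EY = 1:2 ⇒ E = (1/3, 49/81)
through G parallel to YA: direction (-1, 5/27); meets ET at R = (119/93, -967/2511)
R = E + t·(T−E) with t = 44/31

t = 44/31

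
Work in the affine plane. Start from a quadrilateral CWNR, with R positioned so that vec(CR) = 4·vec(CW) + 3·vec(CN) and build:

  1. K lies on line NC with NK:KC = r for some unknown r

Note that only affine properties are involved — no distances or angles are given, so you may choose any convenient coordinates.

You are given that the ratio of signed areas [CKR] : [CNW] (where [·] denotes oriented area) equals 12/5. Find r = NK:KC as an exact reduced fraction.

Assign C = (0, 0), W = (1, 0), N = (0, 1), R = (4, 3) — the answer is frame-independent, so this choice is without loss of generality.
1. With NK:KC = r, write λ = r/(r+1) so K = N + λ·(C−N); K is affine-linear in λ
Every point depending on K is an affine combination of K and λ-independent points, so each such coordinate is linear in λ; the λ² term in each signed area is a multiple of (C−N)×(C−N) = 0, so 2·[CKR] and 2·[CNW] are each linear in λ. Evaluating at λ=0 and λ=1:
  2·[CKR] = 4·λ − 4,   2·[CNW] = -1
So [CKR]:[CNW] = (4·λ − 4) / (-1). Setting this equal to 12/5:
  4·λ − 4 = 12/5·(-1)  ⇒  λ = 2/5
Then r = λ/(1−λ) = (2/5)/(3/5) = 2/3. Check: with r = 2/3, K = (0, 3/5) and [CKR]:[CNW] = 12/5 as required.

r = 2/3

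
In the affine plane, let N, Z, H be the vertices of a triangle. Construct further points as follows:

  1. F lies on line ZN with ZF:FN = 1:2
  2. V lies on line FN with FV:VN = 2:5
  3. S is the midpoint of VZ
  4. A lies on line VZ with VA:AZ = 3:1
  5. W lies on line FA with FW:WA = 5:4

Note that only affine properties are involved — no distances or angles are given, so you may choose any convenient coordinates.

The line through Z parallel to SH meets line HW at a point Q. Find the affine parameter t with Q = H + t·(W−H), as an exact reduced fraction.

t = 198/31

Choose coordinates N = (0, 0), Z = (1, 0), H = (0, 1).
1. F lies on line ZN with ZF:FN = 1:2 ⇒ F = (2/3, 0)
2. V lies on line FN with FV:VN = 2:5 ⇒ V = (10/21, 0)
3. S is the midpoint of VZ ⇒ S = (31/42, 0)
4. A lies on line VZ with VA:AZ = 3:1 ⇒ A = (73/84, 0)
5. W lies on line FA with FW:WA = 5:4 ⇒ W = (589/756, 0)
through Z parallel to SH: direction (-31/42, 1); meets HW at Q = (209/42, -167/31)
Q = H + t·(W−H) with t = 198/31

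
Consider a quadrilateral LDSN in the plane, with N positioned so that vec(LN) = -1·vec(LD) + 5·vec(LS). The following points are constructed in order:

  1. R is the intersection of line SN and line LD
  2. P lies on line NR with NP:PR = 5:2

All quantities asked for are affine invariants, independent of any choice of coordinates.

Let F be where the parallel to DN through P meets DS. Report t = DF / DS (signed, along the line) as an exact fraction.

t = 25/28

Work in coordinates with L = (0, 0), D = (1, 0), S = (0, 1), N = (-1, 5).
1. R is the intersection of line SN and line LD ⇒ R = (1/4, 0)
2. P lies on line NR with NP:PR = 5:2 ⇒ P = (-3/28, 10/7)
through P parallel to DN: direction (-2, 5); meets DS at F = (3/28, 25/28)
F = D + t·(S−D) with t = 25/28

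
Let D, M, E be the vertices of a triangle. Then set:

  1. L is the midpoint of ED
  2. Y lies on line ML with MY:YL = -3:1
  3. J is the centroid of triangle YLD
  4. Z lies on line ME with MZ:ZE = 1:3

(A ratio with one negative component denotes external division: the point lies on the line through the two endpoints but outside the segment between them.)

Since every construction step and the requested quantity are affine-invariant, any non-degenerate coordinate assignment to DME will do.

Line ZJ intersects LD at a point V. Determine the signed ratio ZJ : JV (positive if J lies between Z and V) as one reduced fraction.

Choose coordinates D = (0, 0), M = (1, 0), E = (0, 1).
1. L is the midpoint of ED ⇒ L = (0, 1/2)
2. Y lies on line ML with MY:YL = -3:1 ⇒ Y = (-1/2, 3/4)
3. J is the centroid of triangle YLD ⇒ J = (-1/6, 5/12)
4. Z lies on line ME with MZ:ZE = 1:3 ⇒ Z = (3/4, 1/4)
line ZJ meets LD at V = (0, 17/44)
J = Z + t·(V−Z) with t = 11/9, so ZJ:JV = 11/9:-2/9

ZJ:JV = -11/2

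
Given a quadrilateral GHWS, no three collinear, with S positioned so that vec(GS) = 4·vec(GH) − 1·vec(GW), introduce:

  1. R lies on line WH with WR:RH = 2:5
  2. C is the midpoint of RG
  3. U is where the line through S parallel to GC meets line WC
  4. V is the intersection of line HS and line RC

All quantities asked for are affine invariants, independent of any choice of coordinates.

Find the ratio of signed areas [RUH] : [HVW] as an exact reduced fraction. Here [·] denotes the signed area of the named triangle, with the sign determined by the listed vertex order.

Assign G = (0, 0), H = (1, 0), W = (0, 1), S = (4, -1) — the answer is frame-independent, so this choice is without loss of generality.
1. R lies on line WH with WR:RH = 2:5 ⇒ R = (2/7, 5/7)
2. C is the midpoint of RG ⇒ C = (1/7, 5/14)
3. U is where the line through S parallel to GC meets line WC ⇒ U = (12/7, -47/7)
4. V is the intersection of line HS and line RC ⇒ V = (2/17, 5/17)
2·[RUH] = 30/7, 2·[HVW] = -10/17
[RUH]:[HVW] = 30/7:-10/17 = -51/7

[RUH]:[HVW] = -51/7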